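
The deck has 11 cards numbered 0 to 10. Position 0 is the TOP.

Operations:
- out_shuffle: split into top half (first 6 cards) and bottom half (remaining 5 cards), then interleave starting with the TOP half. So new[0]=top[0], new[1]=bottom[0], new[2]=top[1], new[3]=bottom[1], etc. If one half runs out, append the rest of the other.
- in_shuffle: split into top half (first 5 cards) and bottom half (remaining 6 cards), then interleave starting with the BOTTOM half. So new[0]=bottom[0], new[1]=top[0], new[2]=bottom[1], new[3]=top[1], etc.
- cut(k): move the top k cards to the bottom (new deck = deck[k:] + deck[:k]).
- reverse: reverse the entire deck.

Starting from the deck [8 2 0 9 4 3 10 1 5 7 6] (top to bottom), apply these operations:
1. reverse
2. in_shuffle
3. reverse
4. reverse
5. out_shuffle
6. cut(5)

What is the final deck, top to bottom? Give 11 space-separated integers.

Answer: 2 7 10 9 8 5 3 0 6 1 4

Derivation:
After op 1 (reverse): [6 7 5 1 10 3 4 9 0 2 8]
After op 2 (in_shuffle): [3 6 4 7 9 5 0 1 2 10 8]
After op 3 (reverse): [8 10 2 1 0 5 9 7 4 6 3]
After op 4 (reverse): [3 6 4 7 9 5 0 1 2 10 8]
After op 5 (out_shuffle): [3 0 6 1 4 2 7 10 9 8 5]
After op 6 (cut(5)): [2 7 10 9 8 5 3 0 6 1 4]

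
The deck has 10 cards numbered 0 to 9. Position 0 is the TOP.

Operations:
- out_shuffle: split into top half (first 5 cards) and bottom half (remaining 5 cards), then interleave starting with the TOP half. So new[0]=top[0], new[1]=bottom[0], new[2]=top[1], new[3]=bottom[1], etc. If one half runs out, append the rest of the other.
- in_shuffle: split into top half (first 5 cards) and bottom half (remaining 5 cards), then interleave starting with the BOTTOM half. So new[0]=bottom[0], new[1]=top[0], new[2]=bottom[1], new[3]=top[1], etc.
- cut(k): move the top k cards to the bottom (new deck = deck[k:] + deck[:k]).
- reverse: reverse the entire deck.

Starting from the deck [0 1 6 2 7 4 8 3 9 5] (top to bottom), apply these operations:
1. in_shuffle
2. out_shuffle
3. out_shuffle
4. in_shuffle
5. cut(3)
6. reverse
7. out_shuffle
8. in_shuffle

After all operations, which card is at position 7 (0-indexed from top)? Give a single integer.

After op 1 (in_shuffle): [4 0 8 1 3 6 9 2 5 7]
After op 2 (out_shuffle): [4 6 0 9 8 2 1 5 3 7]
After op 3 (out_shuffle): [4 2 6 1 0 5 9 3 8 7]
After op 4 (in_shuffle): [5 4 9 2 3 6 8 1 7 0]
After op 5 (cut(3)): [2 3 6 8 1 7 0 5 4 9]
After op 6 (reverse): [9 4 5 0 7 1 8 6 3 2]
After op 7 (out_shuffle): [9 1 4 8 5 6 0 3 7 2]
After op 8 (in_shuffle): [6 9 0 1 3 4 7 8 2 5]
Position 7: card 8.

Answer: 8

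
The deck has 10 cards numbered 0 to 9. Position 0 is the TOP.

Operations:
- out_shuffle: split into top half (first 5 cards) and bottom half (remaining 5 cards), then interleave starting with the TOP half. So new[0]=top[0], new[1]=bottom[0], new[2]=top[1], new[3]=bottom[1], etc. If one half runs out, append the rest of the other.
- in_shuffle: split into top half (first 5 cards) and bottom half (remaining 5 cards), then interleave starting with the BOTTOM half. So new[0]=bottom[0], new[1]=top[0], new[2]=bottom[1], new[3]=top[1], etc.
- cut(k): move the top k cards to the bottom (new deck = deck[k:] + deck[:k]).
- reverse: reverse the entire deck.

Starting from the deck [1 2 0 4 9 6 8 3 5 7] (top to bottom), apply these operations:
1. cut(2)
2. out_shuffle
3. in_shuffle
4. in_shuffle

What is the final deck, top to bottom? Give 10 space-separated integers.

After op 1 (cut(2)): [0 4 9 6 8 3 5 7 1 2]
After op 2 (out_shuffle): [0 3 4 5 9 7 6 1 8 2]
After op 3 (in_shuffle): [7 0 6 3 1 4 8 5 2 9]
After op 4 (in_shuffle): [4 7 8 0 5 6 2 3 9 1]

Answer: 4 7 8 0 5 6 2 3 9 1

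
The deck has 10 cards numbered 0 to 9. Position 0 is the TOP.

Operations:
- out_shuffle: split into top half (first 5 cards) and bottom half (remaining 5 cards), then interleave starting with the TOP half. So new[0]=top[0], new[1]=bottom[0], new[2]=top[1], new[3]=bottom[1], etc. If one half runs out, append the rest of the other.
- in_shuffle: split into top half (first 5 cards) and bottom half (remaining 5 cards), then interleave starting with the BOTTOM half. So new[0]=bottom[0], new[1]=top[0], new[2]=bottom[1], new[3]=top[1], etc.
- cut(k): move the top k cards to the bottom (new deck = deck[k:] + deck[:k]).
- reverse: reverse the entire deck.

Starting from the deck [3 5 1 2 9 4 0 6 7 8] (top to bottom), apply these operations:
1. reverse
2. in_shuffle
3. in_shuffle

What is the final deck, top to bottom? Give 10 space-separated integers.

After op 1 (reverse): [8 7 6 0 4 9 2 1 5 3]
After op 2 (in_shuffle): [9 8 2 7 1 6 5 0 3 4]
After op 3 (in_shuffle): [6 9 5 8 0 2 3 7 4 1]

Answer: 6 9 5 8 0 2 3 7 4 1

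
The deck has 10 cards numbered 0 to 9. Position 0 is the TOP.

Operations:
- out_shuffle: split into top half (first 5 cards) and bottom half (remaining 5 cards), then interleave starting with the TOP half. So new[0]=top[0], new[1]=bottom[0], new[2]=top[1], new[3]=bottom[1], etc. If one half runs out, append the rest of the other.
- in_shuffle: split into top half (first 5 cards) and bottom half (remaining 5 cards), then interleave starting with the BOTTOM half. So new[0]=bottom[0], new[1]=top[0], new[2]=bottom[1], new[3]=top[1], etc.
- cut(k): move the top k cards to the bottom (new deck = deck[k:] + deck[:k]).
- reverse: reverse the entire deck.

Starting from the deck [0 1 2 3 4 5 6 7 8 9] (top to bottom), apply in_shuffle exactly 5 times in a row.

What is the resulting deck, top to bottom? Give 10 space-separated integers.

Answer: 9 8 7 6 5 4 3 2 1 0

Derivation:
After op 1 (in_shuffle): [5 0 6 1 7 2 8 3 9 4]
After op 2 (in_shuffle): [2 5 8 0 3 6 9 1 4 7]
After op 3 (in_shuffle): [6 2 9 5 1 8 4 0 7 3]
After op 4 (in_shuffle): [8 6 4 2 0 9 7 5 3 1]
After op 5 (in_shuffle): [9 8 7 6 5 4 3 2 1 0]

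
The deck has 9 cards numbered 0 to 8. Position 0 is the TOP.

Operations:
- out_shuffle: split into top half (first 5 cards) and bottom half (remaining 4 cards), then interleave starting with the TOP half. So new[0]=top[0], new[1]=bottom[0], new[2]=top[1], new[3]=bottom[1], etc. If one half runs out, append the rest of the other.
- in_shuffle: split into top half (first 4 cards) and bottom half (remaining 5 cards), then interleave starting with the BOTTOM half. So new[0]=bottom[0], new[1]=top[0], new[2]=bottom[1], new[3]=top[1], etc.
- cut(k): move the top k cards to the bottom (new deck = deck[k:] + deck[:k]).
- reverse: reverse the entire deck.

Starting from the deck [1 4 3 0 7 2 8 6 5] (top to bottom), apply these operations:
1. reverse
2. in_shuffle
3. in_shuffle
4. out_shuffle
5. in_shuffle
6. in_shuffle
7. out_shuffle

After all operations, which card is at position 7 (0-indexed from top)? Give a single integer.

Answer: 4

Derivation:
After op 1 (reverse): [5 6 8 2 7 0 3 4 1]
After op 2 (in_shuffle): [7 5 0 6 3 8 4 2 1]
After op 3 (in_shuffle): [3 7 8 5 4 0 2 6 1]
After op 4 (out_shuffle): [3 0 7 2 8 6 5 1 4]
After op 5 (in_shuffle): [8 3 6 0 5 7 1 2 4]
After op 6 (in_shuffle): [5 8 7 3 1 6 2 0 4]
After op 7 (out_shuffle): [5 6 8 2 7 0 3 4 1]
Position 7: card 4.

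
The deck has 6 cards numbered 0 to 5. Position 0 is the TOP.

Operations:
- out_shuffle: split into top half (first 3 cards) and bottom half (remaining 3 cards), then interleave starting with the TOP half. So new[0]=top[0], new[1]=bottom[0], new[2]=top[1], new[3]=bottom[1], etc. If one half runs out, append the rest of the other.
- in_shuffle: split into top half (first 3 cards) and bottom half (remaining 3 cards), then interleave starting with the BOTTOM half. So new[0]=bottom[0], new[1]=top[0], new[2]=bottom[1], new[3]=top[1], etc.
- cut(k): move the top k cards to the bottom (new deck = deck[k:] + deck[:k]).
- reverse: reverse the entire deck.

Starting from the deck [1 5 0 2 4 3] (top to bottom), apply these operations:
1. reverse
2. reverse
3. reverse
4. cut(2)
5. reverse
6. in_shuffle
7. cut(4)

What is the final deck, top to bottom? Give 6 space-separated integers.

After op 1 (reverse): [3 4 2 0 5 1]
After op 2 (reverse): [1 5 0 2 4 3]
After op 3 (reverse): [3 4 2 0 5 1]
After op 4 (cut(2)): [2 0 5 1 3 4]
After op 5 (reverse): [4 3 1 5 0 2]
After op 6 (in_shuffle): [5 4 0 3 2 1]
After op 7 (cut(4)): [2 1 5 4 0 3]

Answer: 2 1 5 4 0 3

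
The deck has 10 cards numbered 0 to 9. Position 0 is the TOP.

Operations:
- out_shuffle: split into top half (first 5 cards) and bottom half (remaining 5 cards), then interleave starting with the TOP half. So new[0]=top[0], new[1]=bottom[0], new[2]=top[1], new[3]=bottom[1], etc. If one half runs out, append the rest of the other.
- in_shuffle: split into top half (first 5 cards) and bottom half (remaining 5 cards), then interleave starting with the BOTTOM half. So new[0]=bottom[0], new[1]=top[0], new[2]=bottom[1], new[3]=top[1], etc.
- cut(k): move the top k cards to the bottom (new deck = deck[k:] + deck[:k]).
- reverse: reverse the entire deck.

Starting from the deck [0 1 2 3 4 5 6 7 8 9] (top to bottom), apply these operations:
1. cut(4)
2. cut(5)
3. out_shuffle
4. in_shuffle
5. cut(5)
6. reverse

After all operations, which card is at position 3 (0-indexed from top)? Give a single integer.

After op 1 (cut(4)): [4 5 6 7 8 9 0 1 2 3]
After op 2 (cut(5)): [9 0 1 2 3 4 5 6 7 8]
After op 3 (out_shuffle): [9 4 0 5 1 6 2 7 3 8]
After op 4 (in_shuffle): [6 9 2 4 7 0 3 5 8 1]
After op 5 (cut(5)): [0 3 5 8 1 6 9 2 4 7]
After op 6 (reverse): [7 4 2 9 6 1 8 5 3 0]
Position 3: card 9.

Answer: 9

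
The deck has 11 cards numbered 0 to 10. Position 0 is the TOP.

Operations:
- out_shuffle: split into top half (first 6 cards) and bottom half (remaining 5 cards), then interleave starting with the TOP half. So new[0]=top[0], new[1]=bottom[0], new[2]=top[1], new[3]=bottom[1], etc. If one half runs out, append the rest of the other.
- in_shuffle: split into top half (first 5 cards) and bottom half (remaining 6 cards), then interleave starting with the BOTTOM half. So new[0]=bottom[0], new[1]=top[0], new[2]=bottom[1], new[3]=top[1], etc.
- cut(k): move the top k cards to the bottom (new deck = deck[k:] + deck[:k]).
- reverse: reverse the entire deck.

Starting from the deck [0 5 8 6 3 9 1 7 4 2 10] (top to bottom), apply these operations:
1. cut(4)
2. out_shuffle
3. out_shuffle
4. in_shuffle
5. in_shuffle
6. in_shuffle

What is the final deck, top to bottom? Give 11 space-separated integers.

Answer: 0 10 2 4 7 1 9 3 6 8 5

Derivation:
After op 1 (cut(4)): [3 9 1 7 4 2 10 0 5 8 6]
After op 2 (out_shuffle): [3 10 9 0 1 5 7 8 4 6 2]
After op 3 (out_shuffle): [3 7 10 8 9 4 0 6 1 2 5]
After op 4 (in_shuffle): [4 3 0 7 6 10 1 8 2 9 5]
After op 5 (in_shuffle): [10 4 1 3 8 0 2 7 9 6 5]
After op 6 (in_shuffle): [0 10 2 4 7 1 9 3 6 8 5]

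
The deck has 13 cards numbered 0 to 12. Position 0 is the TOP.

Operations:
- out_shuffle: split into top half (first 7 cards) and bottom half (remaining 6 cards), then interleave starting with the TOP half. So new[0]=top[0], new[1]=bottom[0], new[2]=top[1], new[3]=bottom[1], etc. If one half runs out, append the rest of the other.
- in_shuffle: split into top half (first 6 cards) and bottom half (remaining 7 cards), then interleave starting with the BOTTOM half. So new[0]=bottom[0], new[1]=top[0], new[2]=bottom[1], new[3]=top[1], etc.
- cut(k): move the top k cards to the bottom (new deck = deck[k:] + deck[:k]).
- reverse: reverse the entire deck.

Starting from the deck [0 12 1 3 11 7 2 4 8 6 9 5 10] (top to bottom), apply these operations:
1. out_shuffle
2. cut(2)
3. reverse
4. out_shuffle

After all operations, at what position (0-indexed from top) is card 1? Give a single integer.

After op 1 (out_shuffle): [0 4 12 8 1 6 3 9 11 5 7 10 2]
After op 2 (cut(2)): [12 8 1 6 3 9 11 5 7 10 2 0 4]
After op 3 (reverse): [4 0 2 10 7 5 11 9 3 6 1 8 12]
After op 4 (out_shuffle): [4 9 0 3 2 6 10 1 7 8 5 12 11]
Card 1 is at position 7.

Answer: 7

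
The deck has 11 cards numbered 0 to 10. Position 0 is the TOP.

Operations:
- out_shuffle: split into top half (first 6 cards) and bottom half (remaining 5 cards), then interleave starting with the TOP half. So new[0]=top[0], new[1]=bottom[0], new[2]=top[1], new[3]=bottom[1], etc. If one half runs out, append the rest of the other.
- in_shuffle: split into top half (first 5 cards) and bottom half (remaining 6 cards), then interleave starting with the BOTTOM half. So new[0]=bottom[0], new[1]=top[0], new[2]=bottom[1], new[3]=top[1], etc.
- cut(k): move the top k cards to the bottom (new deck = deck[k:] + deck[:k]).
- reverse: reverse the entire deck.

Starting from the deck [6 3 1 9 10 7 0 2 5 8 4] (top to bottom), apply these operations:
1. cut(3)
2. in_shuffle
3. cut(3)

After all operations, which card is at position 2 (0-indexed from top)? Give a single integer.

Answer: 7

Derivation:
After op 1 (cut(3)): [9 10 7 0 2 5 8 4 6 3 1]
After op 2 (in_shuffle): [5 9 8 10 4 7 6 0 3 2 1]
After op 3 (cut(3)): [10 4 7 6 0 3 2 1 5 9 8]
Position 2: card 7.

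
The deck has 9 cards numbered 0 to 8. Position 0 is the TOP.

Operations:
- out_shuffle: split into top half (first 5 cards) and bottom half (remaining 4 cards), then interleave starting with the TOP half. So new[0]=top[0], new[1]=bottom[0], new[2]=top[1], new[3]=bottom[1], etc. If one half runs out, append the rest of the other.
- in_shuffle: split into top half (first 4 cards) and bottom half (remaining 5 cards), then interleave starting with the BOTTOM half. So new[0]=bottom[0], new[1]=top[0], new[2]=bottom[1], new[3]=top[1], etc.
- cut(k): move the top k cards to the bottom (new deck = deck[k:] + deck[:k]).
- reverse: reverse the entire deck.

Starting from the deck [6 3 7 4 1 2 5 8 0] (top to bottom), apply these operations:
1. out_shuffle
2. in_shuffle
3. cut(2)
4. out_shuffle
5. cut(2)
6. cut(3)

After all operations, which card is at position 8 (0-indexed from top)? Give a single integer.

After op 1 (out_shuffle): [6 2 3 5 7 8 4 0 1]
After op 2 (in_shuffle): [7 6 8 2 4 3 0 5 1]
After op 3 (cut(2)): [8 2 4 3 0 5 1 7 6]
After op 4 (out_shuffle): [8 5 2 1 4 7 3 6 0]
After op 5 (cut(2)): [2 1 4 7 3 6 0 8 5]
After op 6 (cut(3)): [7 3 6 0 8 5 2 1 4]
Position 8: card 4.

Answer: 4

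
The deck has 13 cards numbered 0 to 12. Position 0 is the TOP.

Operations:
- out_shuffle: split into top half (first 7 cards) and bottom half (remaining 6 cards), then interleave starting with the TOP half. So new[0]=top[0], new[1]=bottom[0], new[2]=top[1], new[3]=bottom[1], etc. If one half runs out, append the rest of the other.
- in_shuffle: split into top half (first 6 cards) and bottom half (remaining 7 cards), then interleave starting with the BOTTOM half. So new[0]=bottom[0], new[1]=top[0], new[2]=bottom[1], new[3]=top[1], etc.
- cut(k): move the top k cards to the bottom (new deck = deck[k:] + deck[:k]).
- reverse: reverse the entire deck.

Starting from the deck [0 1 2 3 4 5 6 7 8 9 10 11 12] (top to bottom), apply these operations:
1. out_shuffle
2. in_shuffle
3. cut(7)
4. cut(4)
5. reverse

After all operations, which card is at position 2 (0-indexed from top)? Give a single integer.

After op 1 (out_shuffle): [0 7 1 8 2 9 3 10 4 11 5 12 6]
After op 2 (in_shuffle): [3 0 10 7 4 1 11 8 5 2 12 9 6]
After op 3 (cut(7)): [8 5 2 12 9 6 3 0 10 7 4 1 11]
After op 4 (cut(4)): [9 6 3 0 10 7 4 1 11 8 5 2 12]
After op 5 (reverse): [12 2 5 8 11 1 4 7 10 0 3 6 9]
Position 2: card 5.

Answer: 5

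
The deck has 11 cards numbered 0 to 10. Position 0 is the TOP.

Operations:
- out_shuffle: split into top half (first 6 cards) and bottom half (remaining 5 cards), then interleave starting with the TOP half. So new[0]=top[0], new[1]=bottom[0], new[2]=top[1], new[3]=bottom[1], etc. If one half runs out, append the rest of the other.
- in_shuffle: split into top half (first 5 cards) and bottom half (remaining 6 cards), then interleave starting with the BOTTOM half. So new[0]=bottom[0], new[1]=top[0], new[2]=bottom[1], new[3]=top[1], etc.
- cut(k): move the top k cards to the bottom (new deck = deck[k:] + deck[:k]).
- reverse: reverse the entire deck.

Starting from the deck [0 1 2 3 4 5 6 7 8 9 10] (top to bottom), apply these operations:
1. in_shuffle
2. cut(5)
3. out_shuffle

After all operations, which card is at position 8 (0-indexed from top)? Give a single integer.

After op 1 (in_shuffle): [5 0 6 1 7 2 8 3 9 4 10]
After op 2 (cut(5)): [2 8 3 9 4 10 5 0 6 1 7]
After op 3 (out_shuffle): [2 5 8 0 3 6 9 1 4 7 10]
Position 8: card 4.

Answer: 4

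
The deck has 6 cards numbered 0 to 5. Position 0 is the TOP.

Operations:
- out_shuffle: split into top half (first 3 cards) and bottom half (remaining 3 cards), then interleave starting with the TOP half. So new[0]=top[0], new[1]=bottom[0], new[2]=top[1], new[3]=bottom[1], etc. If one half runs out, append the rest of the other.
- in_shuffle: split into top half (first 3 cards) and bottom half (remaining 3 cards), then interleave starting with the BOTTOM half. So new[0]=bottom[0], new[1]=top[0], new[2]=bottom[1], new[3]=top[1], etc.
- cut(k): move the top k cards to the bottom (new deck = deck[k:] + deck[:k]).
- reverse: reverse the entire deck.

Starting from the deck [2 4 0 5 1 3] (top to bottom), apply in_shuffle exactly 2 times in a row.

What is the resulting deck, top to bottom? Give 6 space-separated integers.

Answer: 4 5 3 2 0 1

Derivation:
After op 1 (in_shuffle): [5 2 1 4 3 0]
After op 2 (in_shuffle): [4 5 3 2 0 1]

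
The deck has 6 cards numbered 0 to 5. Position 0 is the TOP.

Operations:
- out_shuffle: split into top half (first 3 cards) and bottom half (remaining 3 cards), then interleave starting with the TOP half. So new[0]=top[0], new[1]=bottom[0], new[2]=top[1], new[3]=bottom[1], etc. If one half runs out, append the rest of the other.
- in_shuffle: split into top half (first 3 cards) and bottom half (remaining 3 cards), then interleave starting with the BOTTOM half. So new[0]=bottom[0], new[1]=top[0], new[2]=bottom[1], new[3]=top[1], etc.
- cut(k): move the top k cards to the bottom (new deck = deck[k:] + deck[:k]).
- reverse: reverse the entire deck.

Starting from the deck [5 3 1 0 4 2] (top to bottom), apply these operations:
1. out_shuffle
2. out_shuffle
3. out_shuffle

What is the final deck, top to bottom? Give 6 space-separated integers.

Answer: 5 1 4 3 0 2

Derivation:
After op 1 (out_shuffle): [5 0 3 4 1 2]
After op 2 (out_shuffle): [5 4 0 1 3 2]
After op 3 (out_shuffle): [5 1 4 3 0 2]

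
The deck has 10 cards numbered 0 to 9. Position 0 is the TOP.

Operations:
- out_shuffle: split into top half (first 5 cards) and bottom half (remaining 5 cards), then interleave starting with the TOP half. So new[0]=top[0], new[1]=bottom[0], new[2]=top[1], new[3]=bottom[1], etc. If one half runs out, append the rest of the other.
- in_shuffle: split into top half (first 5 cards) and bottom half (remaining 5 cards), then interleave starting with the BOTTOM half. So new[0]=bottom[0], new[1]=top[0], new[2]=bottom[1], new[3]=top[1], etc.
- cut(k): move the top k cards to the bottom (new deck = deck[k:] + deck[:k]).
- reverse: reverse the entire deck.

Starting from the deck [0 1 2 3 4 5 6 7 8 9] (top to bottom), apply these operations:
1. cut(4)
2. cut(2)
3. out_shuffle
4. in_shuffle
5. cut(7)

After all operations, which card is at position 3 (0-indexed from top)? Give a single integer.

After op 1 (cut(4)): [4 5 6 7 8 9 0 1 2 3]
After op 2 (cut(2)): [6 7 8 9 0 1 2 3 4 5]
After op 3 (out_shuffle): [6 1 7 2 8 3 9 4 0 5]
After op 4 (in_shuffle): [3 6 9 1 4 7 0 2 5 8]
After op 5 (cut(7)): [2 5 8 3 6 9 1 4 7 0]
Position 3: card 3.

Answer: 3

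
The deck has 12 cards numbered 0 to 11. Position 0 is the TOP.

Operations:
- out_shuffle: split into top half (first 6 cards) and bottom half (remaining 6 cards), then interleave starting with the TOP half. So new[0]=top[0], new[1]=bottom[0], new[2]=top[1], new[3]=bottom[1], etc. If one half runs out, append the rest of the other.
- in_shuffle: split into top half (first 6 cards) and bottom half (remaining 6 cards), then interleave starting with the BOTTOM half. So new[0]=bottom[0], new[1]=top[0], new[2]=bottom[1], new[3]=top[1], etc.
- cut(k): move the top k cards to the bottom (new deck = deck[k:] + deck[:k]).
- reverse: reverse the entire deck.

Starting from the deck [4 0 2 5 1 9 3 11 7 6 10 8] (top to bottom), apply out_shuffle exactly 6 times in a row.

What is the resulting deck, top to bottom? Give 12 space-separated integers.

Answer: 4 9 10 1 6 5 7 2 11 0 3 8

Derivation:
After op 1 (out_shuffle): [4 3 0 11 2 7 5 6 1 10 9 8]
After op 2 (out_shuffle): [4 5 3 6 0 1 11 10 2 9 7 8]
After op 3 (out_shuffle): [4 11 5 10 3 2 6 9 0 7 1 8]
After op 4 (out_shuffle): [4 6 11 9 5 0 10 7 3 1 2 8]
After op 5 (out_shuffle): [4 10 6 7 11 3 9 1 5 2 0 8]
After op 6 (out_shuffle): [4 9 10 1 6 5 7 2 11 0 3 8]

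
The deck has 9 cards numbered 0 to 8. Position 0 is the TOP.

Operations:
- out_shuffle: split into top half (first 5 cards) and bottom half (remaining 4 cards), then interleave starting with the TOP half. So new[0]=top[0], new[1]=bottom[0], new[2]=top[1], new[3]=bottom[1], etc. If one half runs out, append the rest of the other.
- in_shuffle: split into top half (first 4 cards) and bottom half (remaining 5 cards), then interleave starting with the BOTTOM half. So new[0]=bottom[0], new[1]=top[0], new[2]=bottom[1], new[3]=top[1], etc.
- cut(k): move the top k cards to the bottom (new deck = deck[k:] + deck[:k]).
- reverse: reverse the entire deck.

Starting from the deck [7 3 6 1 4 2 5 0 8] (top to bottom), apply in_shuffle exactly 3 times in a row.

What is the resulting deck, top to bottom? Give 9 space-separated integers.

Answer: 0 5 2 4 1 6 3 7 8

Derivation:
After op 1 (in_shuffle): [4 7 2 3 5 6 0 1 8]
After op 2 (in_shuffle): [5 4 6 7 0 2 1 3 8]
After op 3 (in_shuffle): [0 5 2 4 1 6 3 7 8]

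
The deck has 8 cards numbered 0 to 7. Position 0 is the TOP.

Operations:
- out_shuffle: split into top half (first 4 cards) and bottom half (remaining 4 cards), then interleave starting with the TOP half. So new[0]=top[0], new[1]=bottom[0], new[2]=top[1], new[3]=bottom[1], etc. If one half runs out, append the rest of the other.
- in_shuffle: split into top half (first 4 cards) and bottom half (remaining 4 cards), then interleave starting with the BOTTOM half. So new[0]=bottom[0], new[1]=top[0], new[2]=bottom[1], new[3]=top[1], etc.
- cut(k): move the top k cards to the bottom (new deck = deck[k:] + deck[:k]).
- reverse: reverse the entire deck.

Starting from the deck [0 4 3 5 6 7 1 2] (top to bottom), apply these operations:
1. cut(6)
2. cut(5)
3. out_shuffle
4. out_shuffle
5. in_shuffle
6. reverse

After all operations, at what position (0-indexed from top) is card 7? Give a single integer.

After op 1 (cut(6)): [1 2 0 4 3 5 6 7]
After op 2 (cut(5)): [5 6 7 1 2 0 4 3]
After op 3 (out_shuffle): [5 2 6 0 7 4 1 3]
After op 4 (out_shuffle): [5 7 2 4 6 1 0 3]
After op 5 (in_shuffle): [6 5 1 7 0 2 3 4]
After op 6 (reverse): [4 3 2 0 7 1 5 6]
Card 7 is at position 4.

Answer: 4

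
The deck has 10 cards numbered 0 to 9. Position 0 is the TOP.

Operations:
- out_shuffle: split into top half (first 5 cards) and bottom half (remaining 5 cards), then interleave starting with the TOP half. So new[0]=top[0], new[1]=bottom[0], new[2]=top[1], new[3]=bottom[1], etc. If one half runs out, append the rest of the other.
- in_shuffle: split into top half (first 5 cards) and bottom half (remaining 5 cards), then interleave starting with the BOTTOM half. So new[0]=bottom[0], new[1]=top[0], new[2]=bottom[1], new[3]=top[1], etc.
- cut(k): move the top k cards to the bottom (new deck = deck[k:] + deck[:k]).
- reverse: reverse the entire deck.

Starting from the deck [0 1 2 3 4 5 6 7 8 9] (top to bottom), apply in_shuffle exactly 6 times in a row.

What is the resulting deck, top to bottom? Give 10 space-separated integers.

After op 1 (in_shuffle): [5 0 6 1 7 2 8 3 9 4]
After op 2 (in_shuffle): [2 5 8 0 3 6 9 1 4 7]
After op 3 (in_shuffle): [6 2 9 5 1 8 4 0 7 3]
After op 4 (in_shuffle): [8 6 4 2 0 9 7 5 3 1]
After op 5 (in_shuffle): [9 8 7 6 5 4 3 2 1 0]
After op 6 (in_shuffle): [4 9 3 8 2 7 1 6 0 5]

Answer: 4 9 3 8 2 7 1 6 0 5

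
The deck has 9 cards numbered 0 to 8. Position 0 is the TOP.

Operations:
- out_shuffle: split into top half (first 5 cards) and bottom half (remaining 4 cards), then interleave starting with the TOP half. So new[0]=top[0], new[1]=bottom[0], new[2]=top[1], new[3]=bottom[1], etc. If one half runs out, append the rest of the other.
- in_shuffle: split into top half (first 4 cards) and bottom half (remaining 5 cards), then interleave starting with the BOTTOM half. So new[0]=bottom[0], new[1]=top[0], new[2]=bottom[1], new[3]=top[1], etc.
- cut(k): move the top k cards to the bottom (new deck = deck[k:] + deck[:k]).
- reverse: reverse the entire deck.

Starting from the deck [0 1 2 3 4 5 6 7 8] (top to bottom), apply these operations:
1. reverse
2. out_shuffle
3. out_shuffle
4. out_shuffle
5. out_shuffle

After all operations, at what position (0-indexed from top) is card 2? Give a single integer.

After op 1 (reverse): [8 7 6 5 4 3 2 1 0]
After op 2 (out_shuffle): [8 3 7 2 6 1 5 0 4]
After op 3 (out_shuffle): [8 1 3 5 7 0 2 4 6]
After op 4 (out_shuffle): [8 0 1 2 3 4 5 6 7]
After op 5 (out_shuffle): [8 4 0 5 1 6 2 7 3]
Card 2 is at position 6.

Answer: 6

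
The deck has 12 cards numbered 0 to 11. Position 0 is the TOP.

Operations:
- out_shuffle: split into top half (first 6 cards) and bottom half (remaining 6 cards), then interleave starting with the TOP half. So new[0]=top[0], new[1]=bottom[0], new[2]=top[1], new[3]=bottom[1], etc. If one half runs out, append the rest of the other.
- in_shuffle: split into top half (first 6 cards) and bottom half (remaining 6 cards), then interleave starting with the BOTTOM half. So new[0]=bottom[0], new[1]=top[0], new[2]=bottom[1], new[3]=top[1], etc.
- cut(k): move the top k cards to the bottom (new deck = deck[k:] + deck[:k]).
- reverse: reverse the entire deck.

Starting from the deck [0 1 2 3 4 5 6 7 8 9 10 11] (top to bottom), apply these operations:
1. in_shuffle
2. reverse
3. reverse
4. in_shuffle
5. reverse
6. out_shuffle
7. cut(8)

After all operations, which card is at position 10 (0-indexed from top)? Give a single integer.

After op 1 (in_shuffle): [6 0 7 1 8 2 9 3 10 4 11 5]
After op 2 (reverse): [5 11 4 10 3 9 2 8 1 7 0 6]
After op 3 (reverse): [6 0 7 1 8 2 9 3 10 4 11 5]
After op 4 (in_shuffle): [9 6 3 0 10 7 4 1 11 8 5 2]
After op 5 (reverse): [2 5 8 11 1 4 7 10 0 3 6 9]
After op 6 (out_shuffle): [2 7 5 10 8 0 11 3 1 6 4 9]
After op 7 (cut(8)): [1 6 4 9 2 7 5 10 8 0 11 3]
Position 10: card 11.

Answer: 11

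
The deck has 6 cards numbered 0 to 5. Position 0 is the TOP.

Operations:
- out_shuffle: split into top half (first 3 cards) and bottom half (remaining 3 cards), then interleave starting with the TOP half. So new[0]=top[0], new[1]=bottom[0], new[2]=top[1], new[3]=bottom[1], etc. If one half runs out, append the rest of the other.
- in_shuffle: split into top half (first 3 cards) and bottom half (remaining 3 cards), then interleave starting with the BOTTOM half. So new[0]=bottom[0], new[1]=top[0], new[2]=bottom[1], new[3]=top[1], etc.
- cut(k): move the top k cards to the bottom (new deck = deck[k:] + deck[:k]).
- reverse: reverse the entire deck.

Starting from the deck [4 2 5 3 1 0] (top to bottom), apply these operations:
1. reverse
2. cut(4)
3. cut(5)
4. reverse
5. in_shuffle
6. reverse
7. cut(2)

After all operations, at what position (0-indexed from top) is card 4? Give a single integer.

After op 1 (reverse): [0 1 3 5 2 4]
After op 2 (cut(4)): [2 4 0 1 3 5]
After op 3 (cut(5)): [5 2 4 0 1 3]
After op 4 (reverse): [3 1 0 4 2 5]
After op 5 (in_shuffle): [4 3 2 1 5 0]
After op 6 (reverse): [0 5 1 2 3 4]
After op 7 (cut(2)): [1 2 3 4 0 5]
Card 4 is at position 3.

Answer: 3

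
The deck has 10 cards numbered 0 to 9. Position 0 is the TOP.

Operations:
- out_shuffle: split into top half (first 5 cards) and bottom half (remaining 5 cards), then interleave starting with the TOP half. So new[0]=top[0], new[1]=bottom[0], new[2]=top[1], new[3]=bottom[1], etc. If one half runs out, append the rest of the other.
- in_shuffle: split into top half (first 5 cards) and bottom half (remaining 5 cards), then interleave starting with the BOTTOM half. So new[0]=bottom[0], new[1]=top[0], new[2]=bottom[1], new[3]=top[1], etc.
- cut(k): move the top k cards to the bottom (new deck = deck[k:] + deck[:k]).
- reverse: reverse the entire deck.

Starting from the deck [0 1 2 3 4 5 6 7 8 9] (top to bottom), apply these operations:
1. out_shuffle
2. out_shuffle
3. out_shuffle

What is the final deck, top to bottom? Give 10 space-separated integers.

After op 1 (out_shuffle): [0 5 1 6 2 7 3 8 4 9]
After op 2 (out_shuffle): [0 7 5 3 1 8 6 4 2 9]
After op 3 (out_shuffle): [0 8 7 6 5 4 3 2 1 9]

Answer: 0 8 7 6 5 4 3 2 1 9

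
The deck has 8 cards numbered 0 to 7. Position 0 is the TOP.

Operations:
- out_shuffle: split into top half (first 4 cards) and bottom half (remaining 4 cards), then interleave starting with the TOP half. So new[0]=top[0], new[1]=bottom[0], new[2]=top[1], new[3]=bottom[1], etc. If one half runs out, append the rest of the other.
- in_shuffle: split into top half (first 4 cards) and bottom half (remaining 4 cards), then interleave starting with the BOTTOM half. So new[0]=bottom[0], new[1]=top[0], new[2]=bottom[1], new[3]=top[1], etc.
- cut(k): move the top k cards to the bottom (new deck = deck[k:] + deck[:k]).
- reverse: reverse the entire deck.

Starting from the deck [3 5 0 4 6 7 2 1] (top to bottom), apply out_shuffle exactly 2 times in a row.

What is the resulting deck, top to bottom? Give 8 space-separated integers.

After op 1 (out_shuffle): [3 6 5 7 0 2 4 1]
After op 2 (out_shuffle): [3 0 6 2 5 4 7 1]

Answer: 3 0 6 2 5 4 7 1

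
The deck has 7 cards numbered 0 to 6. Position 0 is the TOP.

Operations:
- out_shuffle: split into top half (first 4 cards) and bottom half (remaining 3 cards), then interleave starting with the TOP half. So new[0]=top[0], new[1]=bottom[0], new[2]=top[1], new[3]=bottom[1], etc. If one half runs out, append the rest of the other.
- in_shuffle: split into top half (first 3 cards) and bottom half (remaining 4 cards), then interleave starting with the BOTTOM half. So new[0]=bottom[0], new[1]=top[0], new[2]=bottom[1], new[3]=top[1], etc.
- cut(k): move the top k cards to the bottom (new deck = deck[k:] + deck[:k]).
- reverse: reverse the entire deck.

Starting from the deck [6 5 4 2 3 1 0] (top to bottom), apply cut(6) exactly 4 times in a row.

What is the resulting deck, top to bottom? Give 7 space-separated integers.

After op 1 (cut(6)): [0 6 5 4 2 3 1]
After op 2 (cut(6)): [1 0 6 5 4 2 3]
After op 3 (cut(6)): [3 1 0 6 5 4 2]
After op 4 (cut(6)): [2 3 1 0 6 5 4]

Answer: 2 3 1 0 6 5 4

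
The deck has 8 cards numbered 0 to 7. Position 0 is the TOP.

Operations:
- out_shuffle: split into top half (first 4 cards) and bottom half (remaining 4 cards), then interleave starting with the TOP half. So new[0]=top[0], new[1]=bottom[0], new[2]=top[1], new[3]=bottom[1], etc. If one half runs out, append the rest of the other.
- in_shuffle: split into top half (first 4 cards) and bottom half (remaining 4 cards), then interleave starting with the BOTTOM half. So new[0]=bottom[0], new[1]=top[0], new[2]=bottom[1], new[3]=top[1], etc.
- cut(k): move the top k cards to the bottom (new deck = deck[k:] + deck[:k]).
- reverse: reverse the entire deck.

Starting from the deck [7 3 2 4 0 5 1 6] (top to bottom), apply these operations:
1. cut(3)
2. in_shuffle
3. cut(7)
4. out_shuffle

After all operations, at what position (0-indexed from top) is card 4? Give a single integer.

Answer: 4

Derivation:
After op 1 (cut(3)): [4 0 5 1 6 7 3 2]
After op 2 (in_shuffle): [6 4 7 0 3 5 2 1]
After op 3 (cut(7)): [1 6 4 7 0 3 5 2]
After op 4 (out_shuffle): [1 0 6 3 4 5 7 2]
Card 4 is at position 4.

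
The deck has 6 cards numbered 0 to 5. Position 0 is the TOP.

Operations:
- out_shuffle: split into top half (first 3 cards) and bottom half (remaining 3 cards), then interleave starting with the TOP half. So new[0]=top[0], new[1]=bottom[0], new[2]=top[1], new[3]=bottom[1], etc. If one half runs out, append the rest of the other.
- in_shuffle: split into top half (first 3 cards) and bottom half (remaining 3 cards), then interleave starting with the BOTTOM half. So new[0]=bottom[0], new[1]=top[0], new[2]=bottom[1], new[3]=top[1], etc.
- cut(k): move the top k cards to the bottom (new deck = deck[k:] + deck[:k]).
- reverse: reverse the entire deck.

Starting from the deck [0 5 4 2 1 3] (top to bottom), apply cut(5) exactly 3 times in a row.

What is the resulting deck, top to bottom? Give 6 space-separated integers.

Answer: 2 1 3 0 5 4

Derivation:
After op 1 (cut(5)): [3 0 5 4 2 1]
After op 2 (cut(5)): [1 3 0 5 4 2]
After op 3 (cut(5)): [2 1 3 0 5 4]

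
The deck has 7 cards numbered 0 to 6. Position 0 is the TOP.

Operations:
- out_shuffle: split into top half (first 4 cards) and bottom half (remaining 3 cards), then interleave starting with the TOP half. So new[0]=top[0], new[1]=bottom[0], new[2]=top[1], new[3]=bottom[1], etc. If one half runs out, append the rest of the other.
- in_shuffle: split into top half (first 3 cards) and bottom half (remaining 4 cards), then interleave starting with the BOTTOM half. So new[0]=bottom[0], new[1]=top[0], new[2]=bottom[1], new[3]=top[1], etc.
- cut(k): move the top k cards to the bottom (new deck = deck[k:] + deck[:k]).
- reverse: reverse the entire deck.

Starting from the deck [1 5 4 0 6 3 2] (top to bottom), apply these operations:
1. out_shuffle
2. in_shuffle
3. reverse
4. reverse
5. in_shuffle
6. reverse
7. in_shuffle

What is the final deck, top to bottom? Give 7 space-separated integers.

Answer: 1 0 2 4 3 5 6

Derivation:
After op 1 (out_shuffle): [1 6 5 3 4 2 0]
After op 2 (in_shuffle): [3 1 4 6 2 5 0]
After op 3 (reverse): [0 5 2 6 4 1 3]
After op 4 (reverse): [3 1 4 6 2 5 0]
After op 5 (in_shuffle): [6 3 2 1 5 4 0]
After op 6 (reverse): [0 4 5 1 2 3 6]
After op 7 (in_shuffle): [1 0 2 4 3 5 6]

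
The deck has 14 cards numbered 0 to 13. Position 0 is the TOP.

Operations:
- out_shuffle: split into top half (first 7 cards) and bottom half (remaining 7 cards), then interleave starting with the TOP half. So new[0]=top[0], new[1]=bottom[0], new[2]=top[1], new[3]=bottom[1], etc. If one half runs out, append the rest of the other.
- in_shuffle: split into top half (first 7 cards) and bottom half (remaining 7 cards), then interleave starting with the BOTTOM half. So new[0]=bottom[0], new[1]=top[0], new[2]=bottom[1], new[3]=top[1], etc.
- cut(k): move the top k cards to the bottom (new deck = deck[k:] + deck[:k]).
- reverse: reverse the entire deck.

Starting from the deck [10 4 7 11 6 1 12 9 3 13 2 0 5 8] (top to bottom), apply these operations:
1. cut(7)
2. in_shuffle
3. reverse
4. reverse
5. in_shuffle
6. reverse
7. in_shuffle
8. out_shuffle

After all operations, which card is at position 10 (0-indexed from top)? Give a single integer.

After op 1 (cut(7)): [9 3 13 2 0 5 8 10 4 7 11 6 1 12]
After op 2 (in_shuffle): [10 9 4 3 7 13 11 2 6 0 1 5 12 8]
After op 3 (reverse): [8 12 5 1 0 6 2 11 13 7 3 4 9 10]
After op 4 (reverse): [10 9 4 3 7 13 11 2 6 0 1 5 12 8]
After op 5 (in_shuffle): [2 10 6 9 0 4 1 3 5 7 12 13 8 11]
After op 6 (reverse): [11 8 13 12 7 5 3 1 4 0 9 6 10 2]
After op 7 (in_shuffle): [1 11 4 8 0 13 9 12 6 7 10 5 2 3]
After op 8 (out_shuffle): [1 12 11 6 4 7 8 10 0 5 13 2 9 3]
Position 10: card 13.

Answer: 13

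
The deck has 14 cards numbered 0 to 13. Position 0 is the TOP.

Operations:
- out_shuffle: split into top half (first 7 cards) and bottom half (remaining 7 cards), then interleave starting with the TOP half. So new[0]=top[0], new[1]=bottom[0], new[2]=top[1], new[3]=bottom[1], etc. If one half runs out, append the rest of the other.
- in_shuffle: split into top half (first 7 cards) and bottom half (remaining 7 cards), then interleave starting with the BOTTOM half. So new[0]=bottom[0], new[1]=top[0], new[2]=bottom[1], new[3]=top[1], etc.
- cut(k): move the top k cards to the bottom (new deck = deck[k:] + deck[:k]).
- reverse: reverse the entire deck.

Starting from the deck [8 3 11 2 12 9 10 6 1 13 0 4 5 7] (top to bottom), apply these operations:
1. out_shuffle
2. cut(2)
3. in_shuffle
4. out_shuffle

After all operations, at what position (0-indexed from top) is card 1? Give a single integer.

Answer: 6

Derivation:
After op 1 (out_shuffle): [8 6 3 1 11 13 2 0 12 4 9 5 10 7]
After op 2 (cut(2)): [3 1 11 13 2 0 12 4 9 5 10 7 8 6]
After op 3 (in_shuffle): [4 3 9 1 5 11 10 13 7 2 8 0 6 12]
After op 4 (out_shuffle): [4 13 3 7 9 2 1 8 5 0 11 6 10 12]
Card 1 is at position 6.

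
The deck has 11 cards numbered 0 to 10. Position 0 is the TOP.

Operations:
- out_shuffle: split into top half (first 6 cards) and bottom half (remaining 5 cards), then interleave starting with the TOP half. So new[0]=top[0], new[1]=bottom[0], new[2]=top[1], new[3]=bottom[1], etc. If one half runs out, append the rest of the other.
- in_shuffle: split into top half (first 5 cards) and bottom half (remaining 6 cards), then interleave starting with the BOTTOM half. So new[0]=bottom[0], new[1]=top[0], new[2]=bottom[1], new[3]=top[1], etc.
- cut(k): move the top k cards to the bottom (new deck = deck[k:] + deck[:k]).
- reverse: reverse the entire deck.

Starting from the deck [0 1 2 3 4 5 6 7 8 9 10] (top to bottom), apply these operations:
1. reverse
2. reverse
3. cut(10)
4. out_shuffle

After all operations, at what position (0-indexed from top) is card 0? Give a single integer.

Answer: 2

Derivation:
After op 1 (reverse): [10 9 8 7 6 5 4 3 2 1 0]
After op 2 (reverse): [0 1 2 3 4 5 6 7 8 9 10]
After op 3 (cut(10)): [10 0 1 2 3 4 5 6 7 8 9]
After op 4 (out_shuffle): [10 5 0 6 1 7 2 8 3 9 4]
Card 0 is at position 2.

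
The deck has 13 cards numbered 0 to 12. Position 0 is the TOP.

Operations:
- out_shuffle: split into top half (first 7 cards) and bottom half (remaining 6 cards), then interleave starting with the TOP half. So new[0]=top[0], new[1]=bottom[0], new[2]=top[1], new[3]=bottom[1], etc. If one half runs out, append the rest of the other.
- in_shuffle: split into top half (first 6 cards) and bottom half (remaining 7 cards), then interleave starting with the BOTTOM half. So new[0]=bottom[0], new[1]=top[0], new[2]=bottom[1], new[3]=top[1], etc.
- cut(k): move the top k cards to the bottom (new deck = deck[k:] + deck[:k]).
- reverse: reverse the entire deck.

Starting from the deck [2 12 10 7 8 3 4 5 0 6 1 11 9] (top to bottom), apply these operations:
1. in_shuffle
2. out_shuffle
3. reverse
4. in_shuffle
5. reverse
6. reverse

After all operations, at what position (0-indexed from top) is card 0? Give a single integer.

Answer: 9

Derivation:
After op 1 (in_shuffle): [4 2 5 12 0 10 6 7 1 8 11 3 9]
After op 2 (out_shuffle): [4 7 2 1 5 8 12 11 0 3 10 9 6]
After op 3 (reverse): [6 9 10 3 0 11 12 8 5 1 2 7 4]
After op 4 (in_shuffle): [12 6 8 9 5 10 1 3 2 0 7 11 4]
After op 5 (reverse): [4 11 7 0 2 3 1 10 5 9 8 6 12]
After op 6 (reverse): [12 6 8 9 5 10 1 3 2 0 7 11 4]
Card 0 is at position 9.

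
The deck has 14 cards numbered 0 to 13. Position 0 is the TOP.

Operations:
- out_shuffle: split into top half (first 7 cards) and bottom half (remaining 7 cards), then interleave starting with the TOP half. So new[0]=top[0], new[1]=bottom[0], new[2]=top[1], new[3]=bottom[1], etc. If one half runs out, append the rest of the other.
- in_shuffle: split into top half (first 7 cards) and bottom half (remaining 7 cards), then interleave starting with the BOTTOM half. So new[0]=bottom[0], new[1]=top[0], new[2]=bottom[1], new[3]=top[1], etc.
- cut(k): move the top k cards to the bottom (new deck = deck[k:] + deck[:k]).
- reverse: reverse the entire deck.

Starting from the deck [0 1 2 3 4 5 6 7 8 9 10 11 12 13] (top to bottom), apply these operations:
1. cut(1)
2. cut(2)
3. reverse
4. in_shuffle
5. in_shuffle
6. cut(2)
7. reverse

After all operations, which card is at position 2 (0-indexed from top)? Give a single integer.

After op 1 (cut(1)): [1 2 3 4 5 6 7 8 9 10 11 12 13 0]
After op 2 (cut(2)): [3 4 5 6 7 8 9 10 11 12 13 0 1 2]
After op 3 (reverse): [2 1 0 13 12 11 10 9 8 7 6 5 4 3]
After op 4 (in_shuffle): [9 2 8 1 7 0 6 13 5 12 4 11 3 10]
After op 5 (in_shuffle): [13 9 5 2 12 8 4 1 11 7 3 0 10 6]
After op 6 (cut(2)): [5 2 12 8 4 1 11 7 3 0 10 6 13 9]
After op 7 (reverse): [9 13 6 10 0 3 7 11 1 4 8 12 2 5]
Position 2: card 6.

Answer: 6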